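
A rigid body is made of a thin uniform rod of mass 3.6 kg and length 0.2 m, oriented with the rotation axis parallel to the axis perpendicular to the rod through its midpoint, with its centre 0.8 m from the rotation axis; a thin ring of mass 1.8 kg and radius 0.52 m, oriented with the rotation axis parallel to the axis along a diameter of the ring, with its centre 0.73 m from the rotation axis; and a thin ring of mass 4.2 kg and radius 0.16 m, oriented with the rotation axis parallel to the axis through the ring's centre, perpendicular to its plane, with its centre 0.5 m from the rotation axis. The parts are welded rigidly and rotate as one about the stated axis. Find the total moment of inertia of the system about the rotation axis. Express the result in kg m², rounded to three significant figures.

Thin rod: I_cm = (1/12)ML² = (1/12)(3.6)(0.2)² = 0.012 kg m²; centre at d = 0.8 m, so I = I_cm + Md² gives I = 0.012 + (3.6)(0.8)² = 2.316 kg m².
Thin ring: I_cm = (1/2)MR² = (1/2)(1.8)(0.52)² = 0.24336 kg m²; centre at d = 0.73 m, so I = I_cm + Md² gives I = 0.24336 + (1.8)(0.73)² = 1.2026 kg m².
Thin ring: I_cm = MR² = (4.2)(0.16)² = 0.10752 kg m²; centre at d = 0.5 m, so I = I_cm + Md² gives I = 0.10752 + (4.2)(0.5)² = 1.1575 kg m².
Total I = 2.316 + 1.2026 + 1.1575 = 4.6761 kg m².

4.68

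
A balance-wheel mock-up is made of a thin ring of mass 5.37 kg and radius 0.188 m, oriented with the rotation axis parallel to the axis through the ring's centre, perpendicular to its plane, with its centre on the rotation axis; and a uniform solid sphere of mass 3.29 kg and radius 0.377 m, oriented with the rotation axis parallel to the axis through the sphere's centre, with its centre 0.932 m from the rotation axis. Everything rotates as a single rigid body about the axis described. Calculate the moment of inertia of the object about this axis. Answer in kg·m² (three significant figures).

3.23

Thin ring: I_cm = MR² = (5.37)(0.188)² = 0.1898 kg·m²; axis through the centre, so I = 0.1898 kg·m².
Solid sphere: I_cm = (2/5)MR² = (2/5)(3.29)(0.377)² = 0.18704 kg·m²; centre at d = 0.932 m, so I = I_cm + Md² gives I = 0.18704 + (3.29)(0.932)² = 3.0448 kg·m².
Total I = 0.1898 + 3.0448 = 3.2346 kg·m².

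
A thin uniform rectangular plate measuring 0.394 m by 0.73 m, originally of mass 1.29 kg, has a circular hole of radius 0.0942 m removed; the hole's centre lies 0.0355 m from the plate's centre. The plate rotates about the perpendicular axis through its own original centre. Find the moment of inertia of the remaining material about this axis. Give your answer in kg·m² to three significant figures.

0.0733

Unpierced body about its centre: I₀ = (1/12)M(a²+b²) = (1/12)(1.29)[(0.394)² + (0.73)²] = 0.073975 kg·m².
The removed disk has mass m = M·πr²/(ab) = (1.29)·π(0.0942)²/(0.394·0.73) = 0.12503 kg (same uniform areal density).
Its moment of inertia about the rotation axis (parallel-axis theorem): I_hole = (1/2)mr² + md² = (1/2)(0.12503)(0.0942)² + (0.12503)(0.0355)² = 0.00071232 kg·m².
Treating the hole as negative mass, I = I₀ − I_hole = 0.073975 − 0.00071232 = 0.073262 kg·m².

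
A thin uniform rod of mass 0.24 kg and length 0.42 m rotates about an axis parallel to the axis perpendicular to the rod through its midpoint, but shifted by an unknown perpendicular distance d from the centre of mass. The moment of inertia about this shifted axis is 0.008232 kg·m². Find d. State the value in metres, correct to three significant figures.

About the centre-of-mass axis, I_cm = (1/12)ML² = (1/12)(0.24)(0.42)² = 0.003528 kg·m².
Parallel axis theorem: I = I_cm + Md², so Md² = 0.008232 − 0.003528 = 0.004704 kg·m².
d = √(0.004704 / 0.24) = 0.14 m.

0.140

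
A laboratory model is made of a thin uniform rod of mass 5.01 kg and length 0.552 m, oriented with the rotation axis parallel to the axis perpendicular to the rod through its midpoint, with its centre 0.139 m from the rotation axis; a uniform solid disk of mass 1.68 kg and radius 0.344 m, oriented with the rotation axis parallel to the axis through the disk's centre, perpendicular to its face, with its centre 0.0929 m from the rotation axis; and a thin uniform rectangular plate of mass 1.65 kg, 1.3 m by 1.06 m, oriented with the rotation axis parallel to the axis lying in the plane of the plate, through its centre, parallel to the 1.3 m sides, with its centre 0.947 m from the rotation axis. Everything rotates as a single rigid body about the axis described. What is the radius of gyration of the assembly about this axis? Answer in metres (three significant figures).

0.486

Thin rod: I_cm = (1/12)ML² = (1/12)(5.01)(0.552)² = 0.12721 kg m²; centre at d = 0.139 m, so I = I_cm + Md² gives I = 0.12721 + (5.01)(0.139)² = 0.22401 kg m².
Solid disk: I_cm = (1/2)MR² = (1/2)(1.68)(0.344)² = 0.099402 kg m²; centre at d = 0.0929 m, so I = I_cm + Md² gives I = 0.099402 + (1.68)(0.0929)² = 0.1139 kg m².
Rectangular plate: I_cm = (1/12)Mb² = (1/12)(1.65)(1.06)² = 0.15449 kg m²; centre at d = 0.947 m, so I = I_cm + Md² gives I = 0.15449 + (1.65)(0.947)² = 1.6342 kg m².
Total I = 1.9721 kg m²; total mass M = 8.34 kg.
k = √(I/M) = √(1.9721/8.34) = 0.48628 m.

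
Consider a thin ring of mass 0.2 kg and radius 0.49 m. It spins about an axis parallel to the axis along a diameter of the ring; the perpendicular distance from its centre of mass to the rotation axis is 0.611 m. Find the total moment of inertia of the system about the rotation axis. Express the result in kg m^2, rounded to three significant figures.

0.0987

I_cm = (1/2)MR² = (1/2)(0.2)(0.49)² = 0.02401 kg m^2; centre at d = 0.611 m, so I = I_cm + Md² gives I = 0.02401 + (0.2)(0.611)² = 0.098674 kg m^2.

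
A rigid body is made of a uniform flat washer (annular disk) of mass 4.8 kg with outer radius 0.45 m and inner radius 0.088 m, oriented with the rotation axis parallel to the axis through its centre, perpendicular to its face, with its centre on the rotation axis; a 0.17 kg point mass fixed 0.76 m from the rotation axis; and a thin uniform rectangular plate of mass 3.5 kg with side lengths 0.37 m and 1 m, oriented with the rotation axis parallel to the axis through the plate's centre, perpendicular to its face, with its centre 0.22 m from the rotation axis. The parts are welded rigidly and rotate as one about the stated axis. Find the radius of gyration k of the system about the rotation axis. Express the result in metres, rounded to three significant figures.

0.361

Annular disk: I_cm = (1/2)M(R²+r²) = (1/2)(4.8)[(0.45)² + (0.088)²] = 0.50459 kg·m²; axis through the centre, so I = 0.50459 kg·m².
Point mass: I_cm = 0; centre at d = 0.76 m, so I = I_cm + Md² gives I = 0 + (0.17)(0.76)² = 0.098192 kg·m².
Rectangular plate: I_cm = (1/12)M(a²+b²) = (1/12)(3.5)[(0.37)² + (1)²] = 0.3316 kg·m²; centre at d = 0.22 m, so I = I_cm + Md² gives I = 0.3316 + (3.5)(0.22)² = 0.501 kg·m².
Total I = 1.1038 kg·m²; total mass M = 8.47 kg.
k = √(I/M) = √(1.1038/8.47) = 0.36099 m.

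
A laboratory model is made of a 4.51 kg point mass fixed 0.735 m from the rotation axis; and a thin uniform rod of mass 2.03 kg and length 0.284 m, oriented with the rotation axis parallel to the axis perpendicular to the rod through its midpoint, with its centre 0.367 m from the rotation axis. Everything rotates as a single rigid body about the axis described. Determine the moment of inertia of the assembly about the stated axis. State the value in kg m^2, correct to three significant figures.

Point mass: I_cm = 0; centre at d = 0.735 m, so the parallel axis theorem gives I = 0 + (4.51)(0.735)² = 2.4364 kg m^2.
Thin rod: I_cm = (1/12)ML² = (1/12)(2.03)(0.284)² = 0.013644 kg m^2; centre at d = 0.367 m, so the parallel axis theorem gives I = 0.013644 + (2.03)(0.367)² = 0.28706 kg m^2.
Total I = 2.4364 + 0.28706 = 2.7235 kg m^2.

2.72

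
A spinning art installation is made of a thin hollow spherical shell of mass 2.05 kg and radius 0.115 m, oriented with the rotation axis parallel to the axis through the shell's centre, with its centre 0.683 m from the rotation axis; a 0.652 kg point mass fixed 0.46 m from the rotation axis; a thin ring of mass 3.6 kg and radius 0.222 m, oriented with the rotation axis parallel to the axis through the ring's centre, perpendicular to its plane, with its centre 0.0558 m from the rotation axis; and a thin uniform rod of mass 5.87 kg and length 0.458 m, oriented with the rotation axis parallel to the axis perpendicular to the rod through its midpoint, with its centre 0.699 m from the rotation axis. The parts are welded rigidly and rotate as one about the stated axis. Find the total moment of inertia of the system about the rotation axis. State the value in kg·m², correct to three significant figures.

4.27

Spherical shell: I_cm = (2/3)MR² = (2/3)(2.05)(0.115)² = 0.018074 kg·m²; centre at d = 0.683 m, so I = I_cm + Md² gives I = 0.018074 + (2.05)(0.683)² = 0.97438 kg·m².
Point mass: I_cm = 0; centre at d = 0.46 m, so I = I_cm + Md² gives I = 0 + (0.652)(0.46)² = 0.13796 kg·m².
Thin ring: I_cm = MR² = (3.6)(0.222)² = 0.17742 kg·m²; centre at d = 0.0558 m, so I = I_cm + Md² gives I = 0.17742 + (3.6)(0.0558)² = 0.18863 kg·m².
Thin rod: I_cm = (1/12)ML² = (1/12)(5.87)(0.458)² = 0.10261 kg·m²; centre at d = 0.699 m, so I = I_cm + Md² gives I = 0.10261 + (5.87)(0.699)² = 2.9707 kg·m².
Total I = 0.97438 + 0.13796 + 0.18863 + 2.9707 = 4.2717 kg·m².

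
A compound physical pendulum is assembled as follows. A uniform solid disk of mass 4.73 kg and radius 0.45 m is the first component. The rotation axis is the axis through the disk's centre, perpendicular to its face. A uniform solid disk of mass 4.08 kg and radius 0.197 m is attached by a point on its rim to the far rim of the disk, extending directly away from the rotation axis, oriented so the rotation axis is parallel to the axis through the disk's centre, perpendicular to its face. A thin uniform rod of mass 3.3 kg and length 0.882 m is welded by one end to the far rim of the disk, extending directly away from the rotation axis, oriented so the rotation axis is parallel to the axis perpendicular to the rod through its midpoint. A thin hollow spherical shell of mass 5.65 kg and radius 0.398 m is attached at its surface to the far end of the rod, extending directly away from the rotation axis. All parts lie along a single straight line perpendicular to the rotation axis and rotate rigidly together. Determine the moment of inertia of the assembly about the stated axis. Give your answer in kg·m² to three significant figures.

34.0

Solid disk: I_cm = (1/2)MR² = (1/2)(4.73)(0.45)² = 0.47891 kg·m²; axis through the centre, so I = 0.47891 kg·m².
Solid disk: I_cm = (1/2)MR² = (1/2)(4.08)(0.197)² = 0.07917 kg·m²; centre at d = 0.45 + 0.197 = 0.647 m, so I = I_cm + Md² gives I = 0.07917 + (4.08)(0.647)² = 1.7871 kg·m².
Thin rod: I_cm = (1/12)ML² = (1/12)(3.3)(0.882)² = 0.21393 kg·m²; centre at d = 0.45 + 0.197 + 0.197 + 0.441 = 1.285 m, so I = I_cm + Md² gives I = 0.21393 + (3.3)(1.285)² = 5.663 kg·m².
Spherical shell: I_cm = (2/3)MR² = (2/3)(5.65)(0.398)² = 0.59666 kg·m²; centre at d = 0.45 + 0.197 + 0.197 + 0.441 + 0.441 + 0.398 = 2.124 m, so I = I_cm + Md² gives I = 0.59666 + (5.65)(2.124)² = 26.086 kg·m².
Total I = 0.47891 + 1.7871 + 5.663 + 26.086 = 34.015 kg·m².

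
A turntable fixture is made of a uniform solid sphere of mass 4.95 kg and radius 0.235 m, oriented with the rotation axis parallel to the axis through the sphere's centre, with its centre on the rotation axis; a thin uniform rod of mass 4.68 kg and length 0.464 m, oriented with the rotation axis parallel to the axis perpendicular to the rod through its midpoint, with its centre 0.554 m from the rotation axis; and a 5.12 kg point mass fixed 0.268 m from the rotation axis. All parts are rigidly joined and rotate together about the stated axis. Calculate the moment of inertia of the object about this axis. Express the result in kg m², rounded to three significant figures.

Solid sphere: I_cm = (2/5)MR² = (2/5)(4.95)(0.235)² = 0.10935 kg m²; axis through the centre, so I = 0.10935 kg m².
Thin rod: I_cm = (1/12)ML² = (1/12)(4.68)(0.464)² = 0.083965 kg m²; centre at d = 0.554 m, so the parallel axis theorem gives I = 0.083965 + (4.68)(0.554)² = 1.5203 kg m².
Point mass: I_cm = 0; centre at d = 0.268 m, so the parallel axis theorem gives I = 0 + (5.12)(0.268)² = 0.36774 kg m².
Total I = 0.10935 + 1.5203 + 0.36774 = 1.9974 kg m².

2.00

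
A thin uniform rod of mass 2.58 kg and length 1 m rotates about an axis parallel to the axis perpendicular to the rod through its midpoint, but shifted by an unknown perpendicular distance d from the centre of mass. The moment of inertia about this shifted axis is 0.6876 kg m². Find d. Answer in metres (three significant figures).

About the centre-of-mass axis, I_cm = (1/12)ML² = (1/12)(2.58)(1)² = 0.215 kg m².
Parallel axis theorem: I = I_cm + Md², so Md² = 0.6876 − 0.215 = 0.4726 kg m².
d = √(0.4726 / 2.58) = 0.42799 m.

0.428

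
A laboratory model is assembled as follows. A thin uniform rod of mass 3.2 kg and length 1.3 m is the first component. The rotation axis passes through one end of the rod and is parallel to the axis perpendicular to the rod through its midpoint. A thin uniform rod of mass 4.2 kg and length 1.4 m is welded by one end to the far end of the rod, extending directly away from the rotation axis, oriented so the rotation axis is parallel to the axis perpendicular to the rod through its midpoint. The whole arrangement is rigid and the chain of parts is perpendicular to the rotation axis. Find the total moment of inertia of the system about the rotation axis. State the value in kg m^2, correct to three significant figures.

19.3

Thin rod: I_cm = (1/12)ML² = (1/12)(3.2)(1.3)² = 0.45067 kg m^2; centre at d = 0.65 m, so I = I_cm + Md² gives I = 0.45067 + (3.2)(0.65)² = 1.8027 kg m^2.
Thin rod: I_cm = (1/12)ML² = (1/12)(4.2)(1.4)² = 0.686 kg m^2; centre at d = 0.65 + 0.65 + 0.7 = 2 m, so I = I_cm + Md² gives I = 0.686 + (4.2)(2)² = 17.486 kg m^2.
Total I = 1.8027 + 17.486 = 19.289 kg m^2.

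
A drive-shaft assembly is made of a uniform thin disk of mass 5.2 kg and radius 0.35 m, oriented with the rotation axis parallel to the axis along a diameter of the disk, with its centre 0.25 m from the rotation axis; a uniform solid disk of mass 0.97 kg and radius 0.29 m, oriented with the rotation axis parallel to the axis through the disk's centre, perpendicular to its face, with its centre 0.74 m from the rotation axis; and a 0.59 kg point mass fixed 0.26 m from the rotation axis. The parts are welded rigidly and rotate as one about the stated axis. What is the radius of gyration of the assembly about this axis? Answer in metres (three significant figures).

0.403

Thin disk: I_cm = (1/4)MR² = (1/4)(5.2)(0.35)² = 0.15925 kg·m²; centre at d = 0.25 m, so I = I_cm + Md² gives I = 0.15925 + (5.2)(0.25)² = 0.48425 kg·m².
Solid disk: I_cm = (1/2)MR² = (1/2)(0.97)(0.29)² = 0.040788 kg·m²; centre at d = 0.74 m, so I = I_cm + Md² gives I = 0.040788 + (0.97)(0.74)² = 0.57196 kg·m².
Point mass: I_cm = 0; centre at d = 0.26 m, so I = I_cm + Md² gives I = 0 + (0.59)(0.26)² = 0.039884 kg·m².
Total I = 1.0961 kg·m²; total mass M = 6.76 kg.
k = √(I/M) = √(1.0961/6.76) = 0.40267 m.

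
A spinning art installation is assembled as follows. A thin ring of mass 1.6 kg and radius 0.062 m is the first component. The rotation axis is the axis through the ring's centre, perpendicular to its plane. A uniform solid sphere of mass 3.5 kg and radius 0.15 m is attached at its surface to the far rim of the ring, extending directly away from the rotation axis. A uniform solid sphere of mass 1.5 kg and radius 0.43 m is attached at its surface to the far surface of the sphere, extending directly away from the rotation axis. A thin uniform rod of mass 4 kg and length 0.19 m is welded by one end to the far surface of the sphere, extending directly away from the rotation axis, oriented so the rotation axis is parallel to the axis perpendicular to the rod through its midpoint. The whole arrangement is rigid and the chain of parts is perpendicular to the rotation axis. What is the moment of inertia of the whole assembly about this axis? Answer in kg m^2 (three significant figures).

Thin ring: I_cm = MR² = (1.6)(0.062)² = 0.0061504 kg m^2; axis through the centre, so I = 0.0061504 kg m^2.
Solid sphere: I_cm = (2/5)MR² = (2/5)(3.5)(0.15)² = 0.0315 kg m^2; centre at d = 0.062 + 0.15 = 0.212 m, so the parallel axis theorem gives I = 0.0315 + (3.5)(0.212)² = 0.1888 kg m^2.
Solid sphere: I_cm = (2/5)MR² = (2/5)(1.5)(0.43)² = 0.11094 kg m^2; centre at d = 0.062 + 0.15 + 0.15 + 0.43 = 0.792 m, so the parallel axis theorem gives I = 0.11094 + (1.5)(0.792)² = 1.0518 kg m^2.
Thin rod: I_cm = (1/12)ML² = (1/12)(4)(0.19)² = 0.012033 kg m^2; centre at d = 0.062 + 0.15 + 0.15 + 0.43 + 0.43 + 0.095 = 1.317 m, so the parallel axis theorem gives I = 0.012033 + (4)(1.317)² = 6.95 kg m^2.
Total I = 0.0061504 + 0.1888 + 1.0518 + 6.95 = 8.1968 kg m^2.

8.20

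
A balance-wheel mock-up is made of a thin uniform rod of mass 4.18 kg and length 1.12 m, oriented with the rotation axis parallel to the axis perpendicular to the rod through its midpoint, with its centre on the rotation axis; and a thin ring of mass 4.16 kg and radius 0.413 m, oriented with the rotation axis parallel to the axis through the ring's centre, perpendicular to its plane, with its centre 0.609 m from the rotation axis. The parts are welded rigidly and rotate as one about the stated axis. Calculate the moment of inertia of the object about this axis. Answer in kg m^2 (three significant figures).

Thin rod: I_cm = (1/12)ML² = (1/12)(4.18)(1.12)² = 0.43695 kg m^2; axis through the centre, so I = 0.43695 kg m^2.
Thin ring: I_cm = MR² = (4.16)(0.413)² = 0.70957 kg m^2; centre at d = 0.609 m, so I = I_cm + Md² gives I = 0.70957 + (4.16)(0.609)² = 2.2524 kg m^2.
Total I = 0.43695 + 2.2524 = 2.6894 kg m^2.

2.69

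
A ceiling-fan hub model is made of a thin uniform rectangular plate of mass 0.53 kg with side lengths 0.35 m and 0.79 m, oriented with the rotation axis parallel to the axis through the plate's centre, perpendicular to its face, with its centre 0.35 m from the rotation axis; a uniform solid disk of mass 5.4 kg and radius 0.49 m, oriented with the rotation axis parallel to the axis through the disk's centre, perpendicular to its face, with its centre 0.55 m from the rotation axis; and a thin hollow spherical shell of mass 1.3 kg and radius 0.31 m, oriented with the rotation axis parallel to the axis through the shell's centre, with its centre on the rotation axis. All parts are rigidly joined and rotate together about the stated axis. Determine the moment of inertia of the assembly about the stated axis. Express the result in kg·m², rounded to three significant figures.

2.46

Rectangular plate: I_cm = (1/12)M(a²+b²) = (1/12)(0.53)[(0.35)² + (0.79)²] = 0.032975 kg·m²; centre at d = 0.35 m, so I = I_cm + Md² gives I = 0.032975 + (0.53)(0.35)² = 0.0979 kg·m².
Solid disk: I_cm = (1/2)MR² = (1/2)(5.4)(0.49)² = 0.64827 kg·m²; centre at d = 0.55 m, so I = I_cm + Md² gives I = 0.64827 + (5.4)(0.55)² = 2.2818 kg·m².
Spherical shell: I_cm = (2/3)MR² = (2/3)(1.3)(0.31)² = 0.083287 kg·m²; axis through the centre, so I = 0.083287 kg·m².
Total I = 0.0979 + 2.2818 + 0.083287 = 2.463 kg·m².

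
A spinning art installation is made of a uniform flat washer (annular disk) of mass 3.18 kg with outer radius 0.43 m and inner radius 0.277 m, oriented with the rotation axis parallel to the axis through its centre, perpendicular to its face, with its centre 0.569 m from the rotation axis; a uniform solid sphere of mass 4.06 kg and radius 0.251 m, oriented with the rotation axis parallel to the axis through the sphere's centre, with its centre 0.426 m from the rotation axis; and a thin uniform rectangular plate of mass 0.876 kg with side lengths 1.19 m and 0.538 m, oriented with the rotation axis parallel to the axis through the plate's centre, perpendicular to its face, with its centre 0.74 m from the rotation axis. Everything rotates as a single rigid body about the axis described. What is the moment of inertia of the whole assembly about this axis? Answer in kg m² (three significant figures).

Annular disk: I_cm = (1/2)M(R²+r²) = (1/2)(3.18)[(0.43)² + (0.277)²] = 0.41599 kg m²; centre at d = 0.569 m, so I = I_cm + Md² gives I = 0.41599 + (3.18)(0.569)² = 1.4456 kg m².
Solid sphere: I_cm = (2/5)MR² = (2/5)(4.06)(0.251)² = 0.10231 kg m²; centre at d = 0.426 m, so I = I_cm + Md² gives I = 0.10231 + (4.06)(0.426)² = 0.83911 kg m².
Rectangular plate: I_cm = (1/12)M(a²+b²) = (1/12)(0.876)[(1.19)² + (0.538)²] = 0.1245 kg m²; centre at d = 0.74 m, so I = I_cm + Md² gives I = 0.1245 + (0.876)(0.74)² = 0.6042 kg m².
Total I = 1.4456 + 0.83911 + 0.6042 = 2.8889 kg m².

2.89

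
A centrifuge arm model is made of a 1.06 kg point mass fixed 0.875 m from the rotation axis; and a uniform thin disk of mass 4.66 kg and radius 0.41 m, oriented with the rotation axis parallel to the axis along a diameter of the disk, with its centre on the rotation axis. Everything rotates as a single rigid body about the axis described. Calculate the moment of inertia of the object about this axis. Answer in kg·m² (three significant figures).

Point mass: I_cm = 0; centre at d = 0.875 m, so I = I_cm + Md² gives I = 0 + (1.06)(0.875)² = 0.81156 kg·m².
Thin disk: I_cm = (1/4)MR² = (1/4)(4.66)(0.41)² = 0.19584 kg·m²; axis through the centre, so I = 0.19584 kg·m².
Total I = 0.81156 + 0.19584 = 1.0074 kg·m².

1.01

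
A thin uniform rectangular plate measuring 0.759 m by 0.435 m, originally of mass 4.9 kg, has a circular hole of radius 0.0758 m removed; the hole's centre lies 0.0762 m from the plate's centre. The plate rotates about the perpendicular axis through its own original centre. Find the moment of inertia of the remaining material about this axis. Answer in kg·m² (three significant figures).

0.310

Unpierced body about its centre: I₀ = (1/12)M(a²+b²) = (1/12)(4.9)[(0.759)² + (0.435)²] = 0.3125 kg·m².
The removed disk has mass m = M·πr²/(ab) = (4.9)·π(0.0758)²/(0.759·0.435) = 0.26789 kg (same uniform areal density).
Its moment of inertia about the rotation axis (parallel-axis theorem): I_hole = (1/2)mr² + md² = (1/2)(0.26789)(0.0758)² + (0.26789)(0.0762)² = 0.0023251 kg·m².
Treating the hole as negative mass, I = I₀ − I_hole = 0.3125 − 0.0023251 = 0.31017 kg·m².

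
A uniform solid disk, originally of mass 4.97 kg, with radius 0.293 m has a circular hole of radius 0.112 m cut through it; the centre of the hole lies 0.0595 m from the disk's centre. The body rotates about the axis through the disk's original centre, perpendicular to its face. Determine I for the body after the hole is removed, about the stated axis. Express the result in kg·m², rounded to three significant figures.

Unpierced body about its centre: I₀ = (1/2)MR² = (1/2)(4.97)(0.293)² = 0.21333 kg·m².
The removed disk has mass m = M·(r/R)² = (4.97)(0.112/0.293)² = 0.7262 kg (same uniform areal density).
Its moment of inertia about the rotation axis (parallel-axis theorem): I_hole = (1/2)mr² + md² = (1/2)(0.7262)(0.112)² + (0.7262)(0.0595)² = 0.0071257 kg·m².
Treating the hole as negative mass, I = I₀ − I_hole = 0.21333 − 0.0071257 = 0.20621 kg·m².

0.206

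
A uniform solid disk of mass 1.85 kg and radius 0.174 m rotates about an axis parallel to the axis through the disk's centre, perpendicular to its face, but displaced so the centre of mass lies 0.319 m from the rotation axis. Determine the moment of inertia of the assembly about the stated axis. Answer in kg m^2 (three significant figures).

0.216

I_cm = (1/2)MR² = (1/2)(1.85)(0.174)² = 0.028005 kg m^2; centre at d = 0.319 m, so the parallel axis theorem gives I = 0.028005 + (1.85)(0.319)² = 0.21626 kg m^2.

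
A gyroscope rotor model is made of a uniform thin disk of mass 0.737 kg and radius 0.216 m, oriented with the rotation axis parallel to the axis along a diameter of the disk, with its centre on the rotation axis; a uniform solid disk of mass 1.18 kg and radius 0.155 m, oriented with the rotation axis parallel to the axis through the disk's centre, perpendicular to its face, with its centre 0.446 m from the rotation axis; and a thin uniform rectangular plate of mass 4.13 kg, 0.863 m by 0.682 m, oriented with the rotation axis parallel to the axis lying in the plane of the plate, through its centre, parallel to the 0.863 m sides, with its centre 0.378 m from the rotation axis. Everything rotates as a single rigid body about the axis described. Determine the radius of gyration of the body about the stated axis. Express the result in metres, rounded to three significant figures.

Thin disk: I_cm = (1/4)MR² = (1/4)(0.737)(0.216)² = 0.0085964 kg m²; axis through the centre, so I = 0.0085964 kg m².
Solid disk: I_cm = (1/2)MR² = (1/2)(1.18)(0.155)² = 0.014175 kg m²; centre at d = 0.446 m, so the parallel axis theorem gives I = 0.014175 + (1.18)(0.446)² = 0.2489 kg m².
Rectangular plate: I_cm = (1/12)Mb² = (1/12)(4.13)(0.682)² = 0.16008 kg m²; centre at d = 0.378 m, so the parallel axis theorem gives I = 0.16008 + (4.13)(0.378)² = 0.75019 kg m².
Total I = 1.0077 kg m²; total mass M = 6.047 kg.
k = √(I/M) = √(1.0077/6.047) = 0.40822 m.

0.408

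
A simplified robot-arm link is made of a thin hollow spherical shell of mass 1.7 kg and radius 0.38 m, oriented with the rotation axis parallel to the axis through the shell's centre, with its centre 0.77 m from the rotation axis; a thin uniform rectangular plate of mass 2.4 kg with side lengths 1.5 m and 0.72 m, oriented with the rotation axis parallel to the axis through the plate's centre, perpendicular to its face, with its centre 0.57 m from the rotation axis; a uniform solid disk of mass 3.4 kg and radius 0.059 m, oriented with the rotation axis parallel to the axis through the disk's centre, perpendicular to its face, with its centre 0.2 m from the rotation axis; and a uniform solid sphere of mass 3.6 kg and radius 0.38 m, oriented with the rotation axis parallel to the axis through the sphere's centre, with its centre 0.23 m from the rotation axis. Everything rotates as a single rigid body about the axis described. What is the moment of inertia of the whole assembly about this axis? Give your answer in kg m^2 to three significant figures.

3.05

Spherical shell: I_cm = (2/3)MR² = (2/3)(1.7)(0.38)² = 0.16365 kg m^2; centre at d = 0.77 m, so the parallel axis theorem gives I = 0.16365 + (1.7)(0.77)² = 1.1716 kg m^2.
Rectangular plate: I_cm = (1/12)M(a²+b²) = (1/12)(2.4)[(1.5)² + (0.72)²] = 0.55368 kg m^2; centre at d = 0.57 m, so the parallel axis theorem gives I = 0.55368 + (2.4)(0.57)² = 1.3334 kg m^2.
Solid disk: I_cm = (1/2)MR² = (1/2)(3.4)(0.059)² = 0.0059177 kg m^2; centre at d = 0.2 m, so the parallel axis theorem gives I = 0.0059177 + (3.4)(0.2)² = 0.14192 kg m^2.
Solid sphere: I_cm = (2/5)MR² = (2/5)(3.6)(0.38)² = 0.20794 kg m^2; centre at d = 0.23 m, so the parallel axis theorem gives I = 0.20794 + (3.6)(0.23)² = 0.39838 kg m^2.
Total I = 1.1716 + 1.3334 + 0.14192 + 0.39838 = 3.0453 kg m^2.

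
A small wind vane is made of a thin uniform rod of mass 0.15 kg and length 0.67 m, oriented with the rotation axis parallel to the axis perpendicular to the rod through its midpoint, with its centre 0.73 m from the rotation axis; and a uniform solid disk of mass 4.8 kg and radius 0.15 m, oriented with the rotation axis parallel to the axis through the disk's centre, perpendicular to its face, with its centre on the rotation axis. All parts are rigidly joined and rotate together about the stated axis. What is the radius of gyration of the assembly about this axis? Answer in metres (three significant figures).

0.168

Thin rod: I_cm = (1/12)ML² = (1/12)(0.15)(0.67)² = 0.0056113 kg·m²; centre at d = 0.73 m, so I = I_cm + Md² gives I = 0.0056113 + (0.15)(0.73)² = 0.085546 kg·m².
Solid disk: I_cm = (1/2)MR² = (1/2)(4.8)(0.15)² = 0.054 kg·m²; axis through the centre, so I = 0.054 kg·m².
Total I = 0.13955 kg·m²; total mass M = 4.95 kg.
k = √(I/M) = √(0.13955/4.95) = 0.1679 m.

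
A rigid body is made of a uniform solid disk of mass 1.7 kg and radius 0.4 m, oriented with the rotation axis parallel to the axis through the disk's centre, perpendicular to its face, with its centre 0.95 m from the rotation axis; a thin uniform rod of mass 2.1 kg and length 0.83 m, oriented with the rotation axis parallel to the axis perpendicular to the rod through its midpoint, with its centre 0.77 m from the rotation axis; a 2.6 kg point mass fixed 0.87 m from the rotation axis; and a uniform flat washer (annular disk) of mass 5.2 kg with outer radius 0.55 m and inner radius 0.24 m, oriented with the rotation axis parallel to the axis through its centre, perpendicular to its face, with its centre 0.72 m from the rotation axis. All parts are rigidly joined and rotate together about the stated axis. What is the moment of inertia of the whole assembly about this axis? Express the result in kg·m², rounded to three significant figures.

8.64

Solid disk: I_cm = (1/2)MR² = (1/2)(1.7)(0.4)² = 0.136 kg·m²; centre at d = 0.95 m, so I = I_cm + Md² gives I = 0.136 + (1.7)(0.95)² = 1.6702 kg·m².
Thin rod: I_cm = (1/12)ML² = (1/12)(2.1)(0.83)² = 0.12056 kg·m²; centre at d = 0.77 m, so I = I_cm + Md² gives I = 0.12056 + (2.1)(0.77)² = 1.3656 kg·m².
Point mass: I_cm = 0; centre at d = 0.87 m, so I = I_cm + Md² gives I = 0 + (2.6)(0.87)² = 1.9679 kg·m².
Annular disk: I_cm = (1/2)M(R²+r²) = (1/2)(5.2)[(0.55)² + (0.24)²] = 0.93626 kg·m²; centre at d = 0.72 m, so I = I_cm + Md² gives I = 0.93626 + (5.2)(0.72)² = 3.6319 kg·m².
Total I = 1.6702 + 1.3656 + 1.9679 + 3.6319 = 8.6358 kg·m².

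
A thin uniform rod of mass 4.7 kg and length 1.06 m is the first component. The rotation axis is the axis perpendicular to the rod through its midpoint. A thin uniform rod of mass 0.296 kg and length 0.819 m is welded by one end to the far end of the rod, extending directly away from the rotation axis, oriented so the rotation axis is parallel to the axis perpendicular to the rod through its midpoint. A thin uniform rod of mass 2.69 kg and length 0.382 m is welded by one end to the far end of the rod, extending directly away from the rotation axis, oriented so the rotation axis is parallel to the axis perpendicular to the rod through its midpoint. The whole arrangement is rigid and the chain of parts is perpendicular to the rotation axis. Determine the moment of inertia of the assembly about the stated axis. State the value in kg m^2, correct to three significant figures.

Thin rod: I_cm = (1/12)ML² = (1/12)(4.7)(1.06)² = 0.44008 kg m^2; axis through the centre, so I = 0.44008 kg m^2.
Thin rod: I_cm = (1/12)ML² = (1/12)(0.296)(0.819)² = 0.016545 kg m^2; centre at d = 0.53 + 0.4095 = 0.9395 m, so the parallel axis theorem gives I = 0.016545 + (0.296)(0.9395)² = 0.27781 kg m^2.
Thin rod: I_cm = (1/12)ML² = (1/12)(2.69)(0.382)² = 0.032711 kg m^2; centre at d = 0.53 + 0.4095 + 0.4095 + 0.191 = 1.54 m, so the parallel axis theorem gives I = 0.032711 + (2.69)(1.54)² = 6.4123 kg m^2.
Total I = 0.44008 + 0.27781 + 6.4123 = 7.1302 kg m^2.

7.13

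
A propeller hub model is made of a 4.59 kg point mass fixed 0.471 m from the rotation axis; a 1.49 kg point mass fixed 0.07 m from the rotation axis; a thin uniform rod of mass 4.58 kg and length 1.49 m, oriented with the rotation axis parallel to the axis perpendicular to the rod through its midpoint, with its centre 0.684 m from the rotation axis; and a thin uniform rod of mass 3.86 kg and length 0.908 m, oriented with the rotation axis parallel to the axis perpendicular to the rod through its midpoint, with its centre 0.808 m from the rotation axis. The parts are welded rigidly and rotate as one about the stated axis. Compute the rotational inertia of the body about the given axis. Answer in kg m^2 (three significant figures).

6.80

Point mass: I_cm = 0; centre at d = 0.471 m, so I = I_cm + Md² gives I = 0 + (4.59)(0.471)² = 1.0183 kg m^2.
Point mass: I_cm = 0; centre at d = 0.07 m, so I = I_cm + Md² gives I = 0 + (1.49)(0.07)² = 0.007301 kg m^2.
Thin rod: I_cm = (1/12)ML² = (1/12)(4.58)(1.49)² = 0.84734 kg m^2; centre at d = 0.684 m, so I = I_cm + Md² gives I = 0.84734 + (4.58)(0.684)² = 2.9901 kg m^2.
Thin rod: I_cm = (1/12)ML² = (1/12)(3.86)(0.908)² = 0.2652 kg m^2; centre at d = 0.808 m, so I = I_cm + Md² gives I = 0.2652 + (3.86)(0.808)² = 2.7853 kg m^2.
Total I = 1.0183 + 0.007301 + 2.9901 + 2.7853 = 6.8009 kg m^2.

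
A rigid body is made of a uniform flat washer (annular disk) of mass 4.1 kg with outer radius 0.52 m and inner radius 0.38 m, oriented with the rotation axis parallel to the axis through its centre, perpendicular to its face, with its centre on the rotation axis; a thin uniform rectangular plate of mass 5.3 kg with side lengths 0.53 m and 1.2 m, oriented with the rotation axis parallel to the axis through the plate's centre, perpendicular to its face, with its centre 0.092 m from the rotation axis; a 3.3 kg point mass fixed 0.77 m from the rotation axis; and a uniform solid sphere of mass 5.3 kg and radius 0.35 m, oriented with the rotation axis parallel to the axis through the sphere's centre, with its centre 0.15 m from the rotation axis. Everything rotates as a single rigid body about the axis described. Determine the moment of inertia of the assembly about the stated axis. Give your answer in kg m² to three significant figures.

3.99

Annular disk: I_cm = (1/2)M(R²+r²) = (1/2)(4.1)[(0.52)² + (0.38)²] = 0.85034 kg m²; axis through the centre, so I = 0.85034 kg m².
Rectangular plate: I_cm = (1/12)M(a²+b²) = (1/12)(5.3)[(0.53)² + (1.2)²] = 0.76006 kg m²; centre at d = 0.092 m, so the parallel axis theorem gives I = 0.76006 + (5.3)(0.092)² = 0.80492 kg m².
Point mass: I_cm = 0; centre at d = 0.77 m, so the parallel axis theorem gives I = 0 + (3.3)(0.77)² = 1.9566 kg m².
Solid sphere: I_cm = (2/5)MR² = (2/5)(5.3)(0.35)² = 0.2597 kg m²; centre at d = 0.15 m, so the parallel axis theorem gives I = 0.2597 + (5.3)(0.15)² = 0.37895 kg m².
Total I = 0.85034 + 0.80492 + 1.9566 + 0.37895 = 3.9908 kg m².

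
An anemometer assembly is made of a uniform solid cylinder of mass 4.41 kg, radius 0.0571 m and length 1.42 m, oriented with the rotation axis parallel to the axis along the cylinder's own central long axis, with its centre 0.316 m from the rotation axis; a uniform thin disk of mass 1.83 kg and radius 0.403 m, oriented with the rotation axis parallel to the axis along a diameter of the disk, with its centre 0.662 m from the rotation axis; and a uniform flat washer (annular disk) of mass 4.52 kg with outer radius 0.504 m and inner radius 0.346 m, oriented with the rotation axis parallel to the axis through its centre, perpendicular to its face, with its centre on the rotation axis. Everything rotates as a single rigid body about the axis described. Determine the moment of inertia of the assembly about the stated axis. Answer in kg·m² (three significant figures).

Solid cylinder: I_cm = (1/2)MR² = (1/2)(4.41)(0.0571)² = 0.0071892 kg·m²; centre at d = 0.316 m, so I = I_cm + Md² gives I = 0.0071892 + (4.41)(0.316)² = 0.44755 kg·m².
Thin disk: I_cm = (1/4)MR² = (1/4)(1.83)(0.403)² = 0.074302 kg·m²; centre at d = 0.662 m, so I = I_cm + Md² gives I = 0.074302 + (1.83)(0.662)² = 0.87629 kg·m².
Annular disk: I_cm = (1/2)M(R²+r²) = (1/2)(4.52)[(0.504)² + (0.346)²] = 0.84463 kg·m²; axis through the centre, so I = 0.84463 kg·m².
Total I = 0.44755 + 0.87629 + 0.84463 = 2.1685 kg·m².

2.17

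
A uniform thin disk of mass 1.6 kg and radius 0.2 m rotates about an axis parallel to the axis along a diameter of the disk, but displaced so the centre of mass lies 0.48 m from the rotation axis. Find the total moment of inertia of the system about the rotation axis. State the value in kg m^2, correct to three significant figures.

0.385

I_cm = (1/4)MR² = (1/4)(1.6)(0.2)² = 0.016 kg m^2; centre at d = 0.48 m, so I = I_cm + Md² gives I = 0.016 + (1.6)(0.48)² = 0.38464 kg m^2.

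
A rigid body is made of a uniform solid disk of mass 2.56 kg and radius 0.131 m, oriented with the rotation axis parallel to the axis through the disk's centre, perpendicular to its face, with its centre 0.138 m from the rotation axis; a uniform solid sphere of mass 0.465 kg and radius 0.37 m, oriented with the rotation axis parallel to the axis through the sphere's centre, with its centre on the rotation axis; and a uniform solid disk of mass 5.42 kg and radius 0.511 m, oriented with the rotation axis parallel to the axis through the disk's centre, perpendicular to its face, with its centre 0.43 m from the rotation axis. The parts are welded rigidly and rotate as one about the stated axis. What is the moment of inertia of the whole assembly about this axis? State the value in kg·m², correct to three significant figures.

1.81

Solid disk: I_cm = (1/2)MR² = (1/2)(2.56)(0.131)² = 0.021966 kg·m²; centre at d = 0.138 m, so the parallel axis theorem gives I = 0.021966 + (2.56)(0.138)² = 0.070719 kg·m².
Solid sphere: I_cm = (2/5)MR² = (2/5)(0.465)(0.37)² = 0.025463 kg·m²; axis through the centre, so I = 0.025463 kg·m².
Solid disk: I_cm = (1/2)MR² = (1/2)(5.42)(0.511)² = 0.70764 kg·m²; centre at d = 0.43 m, so the parallel axis theorem gives I = 0.70764 + (5.42)(0.43)² = 1.7098 kg·m².
Total I = 0.070719 + 0.025463 + 1.7098 = 1.806 kg·m².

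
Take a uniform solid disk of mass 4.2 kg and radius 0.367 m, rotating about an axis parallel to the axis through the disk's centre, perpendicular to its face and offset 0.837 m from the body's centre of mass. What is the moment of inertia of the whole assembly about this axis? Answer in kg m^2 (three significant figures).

I_cm = (1/2)MR² = (1/2)(4.2)(0.367)² = 0.28285 kg m^2; centre at d = 0.837 m, so the parallel axis theorem gives I = 0.28285 + (4.2)(0.837)² = 3.2252 kg m^2.

3.23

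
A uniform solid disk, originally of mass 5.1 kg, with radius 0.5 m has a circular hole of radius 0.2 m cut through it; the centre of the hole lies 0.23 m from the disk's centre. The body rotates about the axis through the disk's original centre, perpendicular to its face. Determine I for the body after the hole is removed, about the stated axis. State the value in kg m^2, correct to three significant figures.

Unpierced body about its centre: I₀ = (1/2)MR² = (1/2)(5.1)(0.5)² = 0.6375 kg m^2.
The removed disk has mass m = M·(r/R)² = (5.1)(0.2/0.5)² = 0.816 kg (same uniform areal density).
Its moment of inertia about the rotation axis (parallel-axis theorem): I_hole = (1/2)mr² + md² = (1/2)(0.816)(0.2)² + (0.816)(0.23)² = 0.059486 kg m^2.
Treating the hole as negative mass, I = I₀ − I_hole = 0.6375 − 0.059486 = 0.57801 kg m^2.

0.578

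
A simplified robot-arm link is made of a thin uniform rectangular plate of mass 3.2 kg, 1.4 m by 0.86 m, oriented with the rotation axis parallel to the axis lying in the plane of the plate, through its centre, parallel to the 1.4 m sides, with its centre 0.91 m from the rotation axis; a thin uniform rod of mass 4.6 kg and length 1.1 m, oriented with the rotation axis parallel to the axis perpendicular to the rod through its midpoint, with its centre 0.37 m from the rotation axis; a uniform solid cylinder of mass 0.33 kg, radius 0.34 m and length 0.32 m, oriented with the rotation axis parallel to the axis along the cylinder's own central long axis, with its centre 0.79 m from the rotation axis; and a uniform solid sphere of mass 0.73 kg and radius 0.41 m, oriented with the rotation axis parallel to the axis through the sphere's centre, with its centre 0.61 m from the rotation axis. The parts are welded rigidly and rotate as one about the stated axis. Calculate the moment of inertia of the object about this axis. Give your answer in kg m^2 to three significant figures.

Rectangular plate: I_cm = (1/12)Mb² = (1/12)(3.2)(0.86)² = 0.19723 kg m^2; centre at d = 0.91 m, so I = I_cm + Md² gives I = 0.19723 + (3.2)(0.91)² = 2.8471 kg m^2.
Thin rod: I_cm = (1/12)ML² = (1/12)(4.6)(1.1)² = 0.46383 kg m^2; centre at d = 0.37 m, so I = I_cm + Md² gives I = 0.46383 + (4.6)(0.37)² = 1.0936 kg m^2.
Solid cylinder: I_cm = (1/2)MR² = (1/2)(0.33)(0.34)² = 0.019074 kg m^2; centre at d = 0.79 m, so I = I_cm + Md² gives I = 0.019074 + (0.33)(0.79)² = 0.22503 kg m^2.
Solid sphere: I_cm = (2/5)MR² = (2/5)(0.73)(0.41)² = 0.049085 kg m^2; centre at d = 0.61 m, so I = I_cm + Md² gives I = 0.049085 + (0.73)(0.61)² = 0.32072 kg m^2.
Total I = 2.8471 + 1.0936 + 0.22503 + 0.32072 = 4.4865 kg m^2.

4.49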